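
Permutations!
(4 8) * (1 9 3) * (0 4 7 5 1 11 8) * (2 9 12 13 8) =(0 4)(1 12 13 8 7 5)(2 9 3 11) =[4, 12, 9, 11, 0, 1, 6, 5, 7, 3, 10, 2, 13, 8]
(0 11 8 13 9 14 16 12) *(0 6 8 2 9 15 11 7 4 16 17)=(0 7 4 16 12 6 8 13 15 11 2 9 14 17)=[7, 1, 9, 3, 16, 5, 8, 4, 13, 14, 10, 2, 6, 15, 17, 11, 12, 0]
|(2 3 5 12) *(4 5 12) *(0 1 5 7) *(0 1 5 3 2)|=7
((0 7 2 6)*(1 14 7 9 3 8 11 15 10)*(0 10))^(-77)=((0 9 3 8 11 15)(1 14 7 2 6 10))^(-77)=(0 9 3 8 11 15)(1 14 7 2 6 10)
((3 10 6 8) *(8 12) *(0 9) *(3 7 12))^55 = (0 9)(3 10 6)(7 12 8)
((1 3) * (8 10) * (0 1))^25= ((0 1 3)(8 10))^25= (0 1 3)(8 10)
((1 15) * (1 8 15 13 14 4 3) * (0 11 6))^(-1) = (0 6 11)(1 3 4 14 13)(8 15)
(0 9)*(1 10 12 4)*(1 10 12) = (0 9)(1 12 4 10) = [9, 12, 2, 3, 10, 5, 6, 7, 8, 0, 1, 11, 4]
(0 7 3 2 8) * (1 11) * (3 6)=(0 7 6 3 2 8)(1 11)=[7, 11, 8, 2, 4, 5, 3, 6, 0, 9, 10, 1]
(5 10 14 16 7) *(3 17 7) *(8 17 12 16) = (3 12 16)(5 10 14 8 17 7) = [0, 1, 2, 12, 4, 10, 6, 5, 17, 9, 14, 11, 16, 13, 8, 15, 3, 7]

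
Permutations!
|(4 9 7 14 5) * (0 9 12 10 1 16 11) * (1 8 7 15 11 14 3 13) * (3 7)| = 20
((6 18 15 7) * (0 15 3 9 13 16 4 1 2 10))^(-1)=((0 15 7 6 18 3 9 13 16 4 1 2 10))^(-1)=(0 10 2 1 4 16 13 9 3 18 6 7 15)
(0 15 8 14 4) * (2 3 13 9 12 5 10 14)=(0 15 8 2 3 13 9 12 5 10 14 4)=[15, 1, 3, 13, 0, 10, 6, 7, 2, 12, 14, 11, 5, 9, 4, 8]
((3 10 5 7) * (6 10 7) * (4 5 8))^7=(3 7)(4 6 8 5 10)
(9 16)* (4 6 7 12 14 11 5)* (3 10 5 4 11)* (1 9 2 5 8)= (1 9 16 2 5 11 4 6 7 12 14 3 10 8)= [0, 9, 5, 10, 6, 11, 7, 12, 1, 16, 8, 4, 14, 13, 3, 15, 2]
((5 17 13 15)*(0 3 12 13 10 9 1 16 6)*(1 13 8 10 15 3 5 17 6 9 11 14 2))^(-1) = (0 6 5)(1 2 14 11 10 8 12 3 13 9 16)(15 17)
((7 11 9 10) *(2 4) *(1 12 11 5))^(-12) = ((1 12 11 9 10 7 5)(2 4))^(-12) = (1 11 10 5 12 9 7)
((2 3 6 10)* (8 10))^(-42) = (2 8 3 10 6) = ((2 3 6 8 10))^(-42)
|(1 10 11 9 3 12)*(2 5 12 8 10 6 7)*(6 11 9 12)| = 12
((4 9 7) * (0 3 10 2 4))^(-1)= ((0 3 10 2 4 9 7))^(-1)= (0 7 9 4 2 10 3)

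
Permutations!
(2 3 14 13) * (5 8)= (2 3 14 13)(5 8)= [0, 1, 3, 14, 4, 8, 6, 7, 5, 9, 10, 11, 12, 2, 13]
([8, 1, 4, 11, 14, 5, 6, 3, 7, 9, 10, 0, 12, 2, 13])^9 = [11, 1, 4, 7, 14, 5, 6, 8, 0, 9, 10, 3, 12, 2, 13]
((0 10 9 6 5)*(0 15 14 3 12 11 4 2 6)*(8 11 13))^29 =(0 9 10)(2 13 15 4 12 5 11 3 6 8 14)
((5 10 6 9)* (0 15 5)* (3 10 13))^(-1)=(0 9 6 10 3 13 5 15)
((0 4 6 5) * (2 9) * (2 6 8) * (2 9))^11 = ((0 4 8 9 6 5))^11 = (0 5 6 9 8 4)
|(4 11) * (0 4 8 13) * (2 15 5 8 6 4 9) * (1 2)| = |(0 9 1 2 15 5 8 13)(4 11 6)| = 24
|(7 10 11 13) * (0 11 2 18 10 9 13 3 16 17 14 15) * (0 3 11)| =15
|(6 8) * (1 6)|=3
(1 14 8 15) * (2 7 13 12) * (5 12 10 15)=[0, 14, 7, 3, 4, 12, 6, 13, 5, 9, 15, 11, 2, 10, 8, 1]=(1 14 8 5 12 2 7 13 10 15)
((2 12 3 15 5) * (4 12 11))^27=(2 5 15 3 12 4 11)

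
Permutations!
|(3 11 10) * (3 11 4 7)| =6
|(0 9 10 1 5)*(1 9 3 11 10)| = |(0 3 11 10 9 1 5)| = 7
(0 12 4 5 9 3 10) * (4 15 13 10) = (0 12 15 13 10)(3 4 5 9) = [12, 1, 2, 4, 5, 9, 6, 7, 8, 3, 0, 11, 15, 10, 14, 13]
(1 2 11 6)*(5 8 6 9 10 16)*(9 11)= (1 2 9 10 16 5 8 6)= [0, 2, 9, 3, 4, 8, 1, 7, 6, 10, 16, 11, 12, 13, 14, 15, 5]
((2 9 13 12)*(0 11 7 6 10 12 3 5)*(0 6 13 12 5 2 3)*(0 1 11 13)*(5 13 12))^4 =(0 9 13)(1 12 5)(2 10 7)(3 6 11)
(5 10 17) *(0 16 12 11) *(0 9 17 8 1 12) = (0 16)(1 12 11 9 17 5 10 8) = [16, 12, 2, 3, 4, 10, 6, 7, 1, 17, 8, 9, 11, 13, 14, 15, 0, 5]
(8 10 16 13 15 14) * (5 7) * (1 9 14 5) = (1 9 14 8 10 16 13 15 5 7) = [0, 9, 2, 3, 4, 7, 6, 1, 10, 14, 16, 11, 12, 15, 8, 5, 13]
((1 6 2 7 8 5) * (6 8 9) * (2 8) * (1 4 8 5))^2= ((1 2 7 9 6 5 4 8))^2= (1 7 6 4)(2 9 5 8)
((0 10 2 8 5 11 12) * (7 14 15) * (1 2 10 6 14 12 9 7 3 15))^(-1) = ((0 6 14 1 2 8 5 11 9 7 12)(3 15))^(-1) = (0 12 7 9 11 5 8 2 1 14 6)(3 15)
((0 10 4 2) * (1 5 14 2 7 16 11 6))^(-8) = (0 7 6 14 10 16 1 2 4 11 5)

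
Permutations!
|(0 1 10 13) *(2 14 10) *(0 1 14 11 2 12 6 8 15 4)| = 10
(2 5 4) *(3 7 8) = (2 5 4)(3 7 8) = [0, 1, 5, 7, 2, 4, 6, 8, 3]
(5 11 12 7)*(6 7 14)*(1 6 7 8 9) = (1 6 8 9)(5 11 12 14 7) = [0, 6, 2, 3, 4, 11, 8, 5, 9, 1, 10, 12, 14, 13, 7]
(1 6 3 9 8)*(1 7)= (1 6 3 9 8 7)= [0, 6, 2, 9, 4, 5, 3, 1, 7, 8]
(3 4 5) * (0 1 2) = (0 1 2)(3 4 5) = [1, 2, 0, 4, 5, 3]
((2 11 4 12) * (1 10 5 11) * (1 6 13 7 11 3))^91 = ((1 10 5 3)(2 6 13 7 11 4 12))^91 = (13)(1 3 5 10)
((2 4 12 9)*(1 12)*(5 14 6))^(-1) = (1 4 2 9 12)(5 6 14) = ((1 12 9 2 4)(5 14 6))^(-1)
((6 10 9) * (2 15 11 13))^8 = (15)(6 9 10)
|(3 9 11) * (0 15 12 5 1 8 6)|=|(0 15 12 5 1 8 6)(3 9 11)|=21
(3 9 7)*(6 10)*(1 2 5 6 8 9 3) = (1 2 5 6 10 8 9 7) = [0, 2, 5, 3, 4, 6, 10, 1, 9, 7, 8]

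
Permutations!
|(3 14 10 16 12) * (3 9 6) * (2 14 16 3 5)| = |(2 14 10 3 16 12 9 6 5)| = 9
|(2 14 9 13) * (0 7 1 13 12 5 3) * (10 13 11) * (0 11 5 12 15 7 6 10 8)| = 14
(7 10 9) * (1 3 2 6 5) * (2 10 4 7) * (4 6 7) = (1 3 10 9 2 7 6 5) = [0, 3, 7, 10, 4, 1, 5, 6, 8, 2, 9]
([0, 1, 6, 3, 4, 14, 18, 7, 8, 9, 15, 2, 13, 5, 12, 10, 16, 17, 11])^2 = [0, 1, 18, 3, 4, 12, 11, 7, 8, 9, 10, 6, 5, 14, 13, 15, 16, 17, 2]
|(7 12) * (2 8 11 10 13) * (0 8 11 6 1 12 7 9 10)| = 10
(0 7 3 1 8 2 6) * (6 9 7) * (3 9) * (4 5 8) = (0 6)(1 4 5 8 2 3)(7 9) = [6, 4, 3, 1, 5, 8, 0, 9, 2, 7]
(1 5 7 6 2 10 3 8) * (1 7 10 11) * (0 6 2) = [6, 5, 11, 8, 4, 10, 0, 2, 7, 9, 3, 1] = (0 6)(1 5 10 3 8 7 2 11)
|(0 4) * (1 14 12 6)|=4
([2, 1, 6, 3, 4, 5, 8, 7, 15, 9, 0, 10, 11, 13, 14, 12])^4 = [15, 1, 12, 3, 4, 5, 11, 7, 10, 9, 8, 6, 2, 13, 14, 0]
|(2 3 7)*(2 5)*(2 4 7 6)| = |(2 3 6)(4 7 5)| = 3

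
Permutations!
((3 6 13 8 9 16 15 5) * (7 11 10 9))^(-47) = (3 16 11 13 5 9 7 6 15 10 8) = ((3 6 13 8 7 11 10 9 16 15 5))^(-47)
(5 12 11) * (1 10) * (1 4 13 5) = (1 10 4 13 5 12 11) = [0, 10, 2, 3, 13, 12, 6, 7, 8, 9, 4, 1, 11, 5]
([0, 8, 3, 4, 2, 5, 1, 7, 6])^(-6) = [0, 1, 2, 3, 4, 5, 6, 7, 8]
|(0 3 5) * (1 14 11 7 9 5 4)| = 9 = |(0 3 4 1 14 11 7 9 5)|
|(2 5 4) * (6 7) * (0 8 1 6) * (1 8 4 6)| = |(8)(0 4 2 5 6 7)| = 6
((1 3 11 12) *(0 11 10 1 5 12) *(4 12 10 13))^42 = ((0 11)(1 3 13 4 12 5 10))^42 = (13)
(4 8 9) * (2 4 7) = (2 4 8 9 7) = [0, 1, 4, 3, 8, 5, 6, 2, 9, 7]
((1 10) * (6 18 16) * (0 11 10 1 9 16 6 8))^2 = (18)(0 10 16)(8 11 9)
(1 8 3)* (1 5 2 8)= [0, 1, 8, 5, 4, 2, 6, 7, 3]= (2 8 3 5)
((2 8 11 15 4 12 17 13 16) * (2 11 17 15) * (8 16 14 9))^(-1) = ((2 16 11)(4 12 15)(8 17 13 14 9))^(-1) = (2 11 16)(4 15 12)(8 9 14 13 17)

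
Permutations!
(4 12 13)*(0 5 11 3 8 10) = (0 5 11 3 8 10)(4 12 13) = [5, 1, 2, 8, 12, 11, 6, 7, 10, 9, 0, 3, 13, 4]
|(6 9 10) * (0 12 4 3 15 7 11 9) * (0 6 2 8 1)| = 12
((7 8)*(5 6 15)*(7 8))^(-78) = ((5 6 15))^(-78) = (15)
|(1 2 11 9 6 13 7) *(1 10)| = 8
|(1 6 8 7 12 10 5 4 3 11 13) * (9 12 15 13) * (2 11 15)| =14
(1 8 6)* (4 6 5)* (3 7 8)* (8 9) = (1 3 7 9 8 5 4 6) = [0, 3, 2, 7, 6, 4, 1, 9, 5, 8]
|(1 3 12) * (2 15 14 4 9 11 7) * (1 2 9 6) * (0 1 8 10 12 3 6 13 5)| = |(0 1 6 8 10 12 2 15 14 4 13 5)(7 9 11)| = 12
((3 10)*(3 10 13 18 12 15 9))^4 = (3 15 18)(9 12 13) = ((3 13 18 12 15 9))^4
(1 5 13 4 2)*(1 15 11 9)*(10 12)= (1 5 13 4 2 15 11 9)(10 12)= [0, 5, 15, 3, 2, 13, 6, 7, 8, 1, 12, 9, 10, 4, 14, 11]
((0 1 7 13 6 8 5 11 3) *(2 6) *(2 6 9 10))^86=(0 8 1 5 7 11 13 3 6)(2 10 9)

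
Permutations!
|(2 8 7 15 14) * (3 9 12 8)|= 8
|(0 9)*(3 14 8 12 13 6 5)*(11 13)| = 8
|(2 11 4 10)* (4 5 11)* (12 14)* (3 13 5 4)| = 14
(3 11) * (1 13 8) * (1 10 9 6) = (1 13 8 10 9 6)(3 11) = [0, 13, 2, 11, 4, 5, 1, 7, 10, 6, 9, 3, 12, 8]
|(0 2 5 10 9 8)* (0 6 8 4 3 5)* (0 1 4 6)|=|(0 2 1 4 3 5 10 9 6 8)|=10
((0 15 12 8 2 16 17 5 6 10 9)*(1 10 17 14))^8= ((0 15 12 8 2 16 14 1 10 9)(5 6 17))^8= (0 10 14 2 12)(1 16 8 15 9)(5 17 6)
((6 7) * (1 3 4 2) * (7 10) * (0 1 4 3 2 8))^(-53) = (0 2 8 1 4)(6 10 7)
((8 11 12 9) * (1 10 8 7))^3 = ((1 10 8 11 12 9 7))^3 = (1 11 7 8 9 10 12)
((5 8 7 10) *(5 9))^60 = (10)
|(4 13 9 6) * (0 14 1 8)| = 4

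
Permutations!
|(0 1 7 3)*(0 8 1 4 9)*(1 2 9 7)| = 7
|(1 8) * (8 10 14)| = |(1 10 14 8)| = 4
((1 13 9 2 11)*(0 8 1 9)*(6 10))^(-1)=(0 13 1 8)(2 9 11)(6 10)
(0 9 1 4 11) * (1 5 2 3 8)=[9, 4, 3, 8, 11, 2, 6, 7, 1, 5, 10, 0]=(0 9 5 2 3 8 1 4 11)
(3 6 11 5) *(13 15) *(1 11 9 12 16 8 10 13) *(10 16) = (1 11 5 3 6 9 12 10 13 15)(8 16) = [0, 11, 2, 6, 4, 3, 9, 7, 16, 12, 13, 5, 10, 15, 14, 1, 8]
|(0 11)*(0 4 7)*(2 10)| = 4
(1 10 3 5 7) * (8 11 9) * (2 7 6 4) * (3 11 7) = [0, 10, 3, 5, 2, 6, 4, 1, 7, 8, 11, 9] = (1 10 11 9 8 7)(2 3 5 6 4)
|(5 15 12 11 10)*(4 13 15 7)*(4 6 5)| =6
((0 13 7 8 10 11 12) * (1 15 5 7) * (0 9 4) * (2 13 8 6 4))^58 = ((0 8 10 11 12 9 2 13 1 15 5 7 6 4))^58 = (0 10 12 2 1 5 6)(4 8 11 9 13 15 7)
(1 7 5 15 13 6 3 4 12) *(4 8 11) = (1 7 5 15 13 6 3 8 11 4 12) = [0, 7, 2, 8, 12, 15, 3, 5, 11, 9, 10, 4, 1, 6, 14, 13]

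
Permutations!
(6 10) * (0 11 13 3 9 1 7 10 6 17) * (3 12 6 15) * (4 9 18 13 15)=[11, 7, 2, 18, 9, 5, 4, 10, 8, 1, 17, 15, 6, 12, 14, 3, 16, 0, 13]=(0 11 15 3 18 13 12 6 4 9 1 7 10 17)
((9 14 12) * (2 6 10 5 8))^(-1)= (2 8 5 10 6)(9 12 14)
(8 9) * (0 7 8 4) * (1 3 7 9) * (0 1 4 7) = (0 9 7 8 4 1 3) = [9, 3, 2, 0, 1, 5, 6, 8, 4, 7]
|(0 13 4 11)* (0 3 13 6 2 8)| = |(0 6 2 8)(3 13 4 11)| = 4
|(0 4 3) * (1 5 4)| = |(0 1 5 4 3)| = 5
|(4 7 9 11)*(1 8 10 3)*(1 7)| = 8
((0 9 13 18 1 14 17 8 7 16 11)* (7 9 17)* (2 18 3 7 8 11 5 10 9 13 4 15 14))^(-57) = (18)(3 8 15 9 5 7 13 14 4 10 16)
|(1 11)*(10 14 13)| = |(1 11)(10 14 13)| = 6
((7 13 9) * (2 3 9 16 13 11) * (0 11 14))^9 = ((0 11 2 3 9 7 14)(13 16))^9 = (0 2 9 14 11 3 7)(13 16)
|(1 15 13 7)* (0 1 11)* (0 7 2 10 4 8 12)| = |(0 1 15 13 2 10 4 8 12)(7 11)| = 18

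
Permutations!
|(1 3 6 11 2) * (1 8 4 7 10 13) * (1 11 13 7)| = 8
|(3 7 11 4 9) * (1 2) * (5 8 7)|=|(1 2)(3 5 8 7 11 4 9)|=14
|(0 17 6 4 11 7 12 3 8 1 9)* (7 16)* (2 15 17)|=14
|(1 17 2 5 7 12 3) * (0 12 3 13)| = 6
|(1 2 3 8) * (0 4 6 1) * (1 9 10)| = 9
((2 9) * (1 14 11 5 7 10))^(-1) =(1 10 7 5 11 14)(2 9)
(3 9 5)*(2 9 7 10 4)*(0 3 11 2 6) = (0 3 7 10 4 6)(2 9 5 11) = [3, 1, 9, 7, 6, 11, 0, 10, 8, 5, 4, 2]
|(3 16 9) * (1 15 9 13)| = 6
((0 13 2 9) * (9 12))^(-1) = (0 9 12 2 13)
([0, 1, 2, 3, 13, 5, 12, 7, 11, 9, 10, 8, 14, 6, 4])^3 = [0, 1, 2, 3, 12, 5, 4, 7, 11, 9, 10, 8, 13, 14, 6]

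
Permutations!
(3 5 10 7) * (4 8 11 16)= (3 5 10 7)(4 8 11 16)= [0, 1, 2, 5, 8, 10, 6, 3, 11, 9, 7, 16, 12, 13, 14, 15, 4]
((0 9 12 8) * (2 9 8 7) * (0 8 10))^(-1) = ((0 10)(2 9 12 7))^(-1) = (0 10)(2 7 12 9)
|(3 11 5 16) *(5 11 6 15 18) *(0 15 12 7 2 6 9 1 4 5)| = |(0 15 18)(1 4 5 16 3 9)(2 6 12 7)| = 12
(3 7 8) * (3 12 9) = [0, 1, 2, 7, 4, 5, 6, 8, 12, 3, 10, 11, 9] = (3 7 8 12 9)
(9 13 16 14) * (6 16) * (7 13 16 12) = [0, 1, 2, 3, 4, 5, 12, 13, 8, 16, 10, 11, 7, 6, 9, 15, 14] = (6 12 7 13)(9 16 14)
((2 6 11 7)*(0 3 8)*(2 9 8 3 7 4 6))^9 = ((0 7 9 8)(4 6 11))^9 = (11)(0 7 9 8)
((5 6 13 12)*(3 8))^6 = (5 13)(6 12)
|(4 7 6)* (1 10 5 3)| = |(1 10 5 3)(4 7 6)| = 12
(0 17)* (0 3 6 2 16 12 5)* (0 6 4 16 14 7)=(0 17 3 4 16 12 5 6 2 14 7)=[17, 1, 14, 4, 16, 6, 2, 0, 8, 9, 10, 11, 5, 13, 7, 15, 12, 3]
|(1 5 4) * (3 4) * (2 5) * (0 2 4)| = |(0 2 5 3)(1 4)| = 4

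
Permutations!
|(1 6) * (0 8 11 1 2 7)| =|(0 8 11 1 6 2 7)| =7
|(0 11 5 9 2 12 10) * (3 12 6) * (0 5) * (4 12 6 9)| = |(0 11)(2 9)(3 6)(4 12 10 5)| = 4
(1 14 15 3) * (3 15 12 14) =[0, 3, 2, 1, 4, 5, 6, 7, 8, 9, 10, 11, 14, 13, 12, 15] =(15)(1 3)(12 14)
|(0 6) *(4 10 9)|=6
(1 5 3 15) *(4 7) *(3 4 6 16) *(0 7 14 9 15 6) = (0 7)(1 5 4 14 9 15)(3 6 16) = [7, 5, 2, 6, 14, 4, 16, 0, 8, 15, 10, 11, 12, 13, 9, 1, 3]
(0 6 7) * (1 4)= [6, 4, 2, 3, 1, 5, 7, 0]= (0 6 7)(1 4)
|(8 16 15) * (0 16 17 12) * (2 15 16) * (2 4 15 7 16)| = |(0 4 15 8 17 12)(2 7 16)| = 6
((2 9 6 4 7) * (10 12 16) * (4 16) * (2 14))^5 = (2 12 9 4 6 7 16 14 10)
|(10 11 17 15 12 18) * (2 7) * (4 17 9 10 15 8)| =|(2 7)(4 17 8)(9 10 11)(12 18 15)| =6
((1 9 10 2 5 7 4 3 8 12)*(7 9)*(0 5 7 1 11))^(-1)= (0 11 12 8 3 4 7 2 10 9 5)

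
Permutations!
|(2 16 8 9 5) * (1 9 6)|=7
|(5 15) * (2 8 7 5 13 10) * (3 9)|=|(2 8 7 5 15 13 10)(3 9)|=14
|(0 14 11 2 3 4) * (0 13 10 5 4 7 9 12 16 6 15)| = |(0 14 11 2 3 7 9 12 16 6 15)(4 13 10 5)| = 44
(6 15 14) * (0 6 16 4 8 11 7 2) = (0 6 15 14 16 4 8 11 7 2) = [6, 1, 0, 3, 8, 5, 15, 2, 11, 9, 10, 7, 12, 13, 16, 14, 4]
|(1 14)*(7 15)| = |(1 14)(7 15)| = 2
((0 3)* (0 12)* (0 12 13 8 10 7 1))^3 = (0 8 1 13 7 3 10)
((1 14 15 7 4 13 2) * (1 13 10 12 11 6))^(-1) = ((1 14 15 7 4 10 12 11 6)(2 13))^(-1) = (1 6 11 12 10 4 7 15 14)(2 13)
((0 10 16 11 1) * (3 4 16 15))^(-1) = ((0 10 15 3 4 16 11 1))^(-1) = (0 1 11 16 4 3 15 10)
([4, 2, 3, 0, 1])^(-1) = (0 3 2 1 4)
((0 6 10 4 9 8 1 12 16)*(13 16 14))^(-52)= ((0 6 10 4 9 8 1 12 14 13 16))^(-52)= (0 4 1 13 6 9 12 16 10 8 14)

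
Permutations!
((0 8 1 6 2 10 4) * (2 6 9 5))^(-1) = ((0 8 1 9 5 2 10 4))^(-1) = (0 4 10 2 5 9 1 8)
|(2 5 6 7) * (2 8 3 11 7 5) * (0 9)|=4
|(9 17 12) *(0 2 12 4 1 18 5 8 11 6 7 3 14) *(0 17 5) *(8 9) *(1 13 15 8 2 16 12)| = |(0 16 12 2 1 18)(3 14 17 4 13 15 8 11 6 7)(5 9)| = 30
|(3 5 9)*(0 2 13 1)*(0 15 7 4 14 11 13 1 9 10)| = |(0 2 1 15 7 4 14 11 13 9 3 5 10)| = 13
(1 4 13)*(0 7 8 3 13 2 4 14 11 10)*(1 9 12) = [7, 14, 4, 13, 2, 5, 6, 8, 3, 12, 0, 10, 1, 9, 11] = (0 7 8 3 13 9 12 1 14 11 10)(2 4)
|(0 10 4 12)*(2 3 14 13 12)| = 8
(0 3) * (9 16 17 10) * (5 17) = (0 3)(5 17 10 9 16) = [3, 1, 2, 0, 4, 17, 6, 7, 8, 16, 9, 11, 12, 13, 14, 15, 5, 10]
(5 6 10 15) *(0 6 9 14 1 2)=(0 6 10 15 5 9 14 1 2)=[6, 2, 0, 3, 4, 9, 10, 7, 8, 14, 15, 11, 12, 13, 1, 5]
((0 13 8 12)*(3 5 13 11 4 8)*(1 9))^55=((0 11 4 8 12)(1 9)(3 5 13))^55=(1 9)(3 5 13)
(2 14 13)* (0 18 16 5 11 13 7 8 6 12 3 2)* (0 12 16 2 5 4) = (0 18 2 14 7 8 6 16 4)(3 5 11 13 12) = [18, 1, 14, 5, 0, 11, 16, 8, 6, 9, 10, 13, 3, 12, 7, 15, 4, 17, 2]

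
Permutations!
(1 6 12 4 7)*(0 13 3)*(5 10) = [13, 6, 2, 0, 7, 10, 12, 1, 8, 9, 5, 11, 4, 3] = (0 13 3)(1 6 12 4 7)(5 10)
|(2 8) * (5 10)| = 2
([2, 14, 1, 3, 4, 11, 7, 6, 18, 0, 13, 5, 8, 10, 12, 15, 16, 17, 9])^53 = (0 8 1 9 12 2 18 14)(5 11)(6 7)(10 13)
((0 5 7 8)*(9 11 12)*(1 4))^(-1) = (0 8 7 5)(1 4)(9 12 11)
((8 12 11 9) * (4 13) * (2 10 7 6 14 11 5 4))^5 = ((2 10 7 6 14 11 9 8 12 5 4 13))^5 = (2 11 4 6 12 10 9 13 14 5 7 8)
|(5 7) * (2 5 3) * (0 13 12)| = |(0 13 12)(2 5 7 3)| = 12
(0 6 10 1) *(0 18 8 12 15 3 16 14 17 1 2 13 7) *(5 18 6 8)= (0 8 12 15 3 16 14 17 1 6 10 2 13 7)(5 18)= [8, 6, 13, 16, 4, 18, 10, 0, 12, 9, 2, 11, 15, 7, 17, 3, 14, 1, 5]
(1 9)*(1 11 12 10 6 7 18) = (1 9 11 12 10 6 7 18) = [0, 9, 2, 3, 4, 5, 7, 18, 8, 11, 6, 12, 10, 13, 14, 15, 16, 17, 1]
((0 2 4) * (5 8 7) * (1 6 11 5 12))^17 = (0 4 2)(1 5 12 11 7 6 8)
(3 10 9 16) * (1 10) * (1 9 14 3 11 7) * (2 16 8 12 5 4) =(1 10 14 3 9 8 12 5 4 2 16 11 7) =[0, 10, 16, 9, 2, 4, 6, 1, 12, 8, 14, 7, 5, 13, 3, 15, 11]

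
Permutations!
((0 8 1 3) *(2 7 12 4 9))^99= (0 3 1 8)(2 9 4 12 7)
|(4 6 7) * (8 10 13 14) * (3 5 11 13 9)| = 24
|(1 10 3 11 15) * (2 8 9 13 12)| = |(1 10 3 11 15)(2 8 9 13 12)| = 5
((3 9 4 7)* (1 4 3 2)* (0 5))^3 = (0 5)(1 2 7 4)(3 9)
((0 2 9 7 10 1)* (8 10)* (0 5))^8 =(10)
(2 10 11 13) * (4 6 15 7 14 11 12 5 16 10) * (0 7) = (0 7 14 11 13 2 4 6 15)(5 16 10 12) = [7, 1, 4, 3, 6, 16, 15, 14, 8, 9, 12, 13, 5, 2, 11, 0, 10]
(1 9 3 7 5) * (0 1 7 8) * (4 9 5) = (0 1 5 7 4 9 3 8) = [1, 5, 2, 8, 9, 7, 6, 4, 0, 3]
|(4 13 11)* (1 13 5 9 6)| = |(1 13 11 4 5 9 6)| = 7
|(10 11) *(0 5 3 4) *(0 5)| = 6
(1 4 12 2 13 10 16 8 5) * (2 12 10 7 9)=[0, 4, 13, 3, 10, 1, 6, 9, 5, 2, 16, 11, 12, 7, 14, 15, 8]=(1 4 10 16 8 5)(2 13 7 9)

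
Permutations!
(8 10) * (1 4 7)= (1 4 7)(8 10)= [0, 4, 2, 3, 7, 5, 6, 1, 10, 9, 8]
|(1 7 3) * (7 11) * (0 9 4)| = |(0 9 4)(1 11 7 3)| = 12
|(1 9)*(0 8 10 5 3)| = 10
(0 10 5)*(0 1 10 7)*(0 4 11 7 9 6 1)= (0 9 6 1 10 5)(4 11 7)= [9, 10, 2, 3, 11, 0, 1, 4, 8, 6, 5, 7]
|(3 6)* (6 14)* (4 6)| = |(3 14 4 6)| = 4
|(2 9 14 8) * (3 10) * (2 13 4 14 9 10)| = 12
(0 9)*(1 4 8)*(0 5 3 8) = (0 9 5 3 8 1 4) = [9, 4, 2, 8, 0, 3, 6, 7, 1, 5]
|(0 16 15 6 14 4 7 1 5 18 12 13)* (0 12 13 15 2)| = |(0 16 2)(1 5 18 13 12 15 6 14 4 7)| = 30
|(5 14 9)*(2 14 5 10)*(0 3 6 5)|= 4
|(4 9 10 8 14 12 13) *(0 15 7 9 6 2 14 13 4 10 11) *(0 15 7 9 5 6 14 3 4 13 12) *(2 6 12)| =|(0 7 5 12 13 10 8 2 3 4 14)(9 11 15)| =33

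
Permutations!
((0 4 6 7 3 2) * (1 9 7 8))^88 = ((0 4 6 8 1 9 7 3 2))^88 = (0 3 9 8 4 2 7 1 6)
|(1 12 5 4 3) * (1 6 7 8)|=8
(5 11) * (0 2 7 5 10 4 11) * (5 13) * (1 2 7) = (0 7 13 5)(1 2)(4 11 10) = [7, 2, 1, 3, 11, 0, 6, 13, 8, 9, 4, 10, 12, 5]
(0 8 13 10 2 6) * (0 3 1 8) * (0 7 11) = [7, 8, 6, 1, 4, 5, 3, 11, 13, 9, 2, 0, 12, 10] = (0 7 11)(1 8 13 10 2 6 3)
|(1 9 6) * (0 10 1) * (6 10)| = 6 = |(0 6)(1 9 10)|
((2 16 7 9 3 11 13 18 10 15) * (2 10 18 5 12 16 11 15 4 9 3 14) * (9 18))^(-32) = (2 4 7 13 9 15 12)(3 5 14 10 16 11 18)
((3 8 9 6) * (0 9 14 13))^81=(0 8 9 14 6 13 3)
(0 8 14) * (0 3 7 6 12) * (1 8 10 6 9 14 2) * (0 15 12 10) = [0, 8, 1, 7, 4, 5, 10, 9, 2, 14, 6, 11, 15, 13, 3, 12] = (1 8 2)(3 7 9 14)(6 10)(12 15)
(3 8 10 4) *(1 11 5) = (1 11 5)(3 8 10 4) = [0, 11, 2, 8, 3, 1, 6, 7, 10, 9, 4, 5]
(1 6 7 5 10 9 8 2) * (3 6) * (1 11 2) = (1 3 6 7 5 10 9 8)(2 11) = [0, 3, 11, 6, 4, 10, 7, 5, 1, 8, 9, 2]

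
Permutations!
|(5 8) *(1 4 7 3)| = 4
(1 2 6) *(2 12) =(1 12 2 6) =[0, 12, 6, 3, 4, 5, 1, 7, 8, 9, 10, 11, 2]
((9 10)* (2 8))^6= ((2 8)(9 10))^6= (10)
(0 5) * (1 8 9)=(0 5)(1 8 9)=[5, 8, 2, 3, 4, 0, 6, 7, 9, 1]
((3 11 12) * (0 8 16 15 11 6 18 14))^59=(0 14 18 6 3 12 11 15 16 8)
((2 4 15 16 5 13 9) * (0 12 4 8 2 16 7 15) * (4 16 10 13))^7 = (0 16 4 12 5)(2 8)(7 15)(9 10 13)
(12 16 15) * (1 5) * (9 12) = (1 5)(9 12 16 15) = [0, 5, 2, 3, 4, 1, 6, 7, 8, 12, 10, 11, 16, 13, 14, 9, 15]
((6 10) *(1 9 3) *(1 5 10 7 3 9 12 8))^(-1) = (1 8 12)(3 7 6 10 5)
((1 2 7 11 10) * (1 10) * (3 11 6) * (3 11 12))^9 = ((1 2 7 6 11)(3 12))^9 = (1 11 6 7 2)(3 12)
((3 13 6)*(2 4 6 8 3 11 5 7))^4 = (2 5 6)(3 13 8)(4 7 11)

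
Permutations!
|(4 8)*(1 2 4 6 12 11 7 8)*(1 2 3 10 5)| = 20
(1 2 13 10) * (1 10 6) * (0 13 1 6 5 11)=(0 13 5 11)(1 2)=[13, 2, 1, 3, 4, 11, 6, 7, 8, 9, 10, 0, 12, 5]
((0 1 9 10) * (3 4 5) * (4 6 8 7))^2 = (0 9)(1 10)(3 8 4)(5 6 7)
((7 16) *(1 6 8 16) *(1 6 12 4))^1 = (1 12 4)(6 8 16 7)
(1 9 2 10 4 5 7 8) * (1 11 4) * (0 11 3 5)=(0 11 4)(1 9 2 10)(3 5 7 8)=[11, 9, 10, 5, 0, 7, 6, 8, 3, 2, 1, 4]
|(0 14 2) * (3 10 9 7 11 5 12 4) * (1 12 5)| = 24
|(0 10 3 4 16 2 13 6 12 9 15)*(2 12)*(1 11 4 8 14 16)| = |(0 10 3 8 14 16 12 9 15)(1 11 4)(2 13 6)| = 9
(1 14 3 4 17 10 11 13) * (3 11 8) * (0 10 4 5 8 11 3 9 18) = (0 10 11 13 1 14 3 5 8 9 18)(4 17) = [10, 14, 2, 5, 17, 8, 6, 7, 9, 18, 11, 13, 12, 1, 3, 15, 16, 4, 0]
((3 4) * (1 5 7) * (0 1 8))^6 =(0 1 5 7 8)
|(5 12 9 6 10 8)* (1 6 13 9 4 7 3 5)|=20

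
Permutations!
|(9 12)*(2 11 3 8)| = 4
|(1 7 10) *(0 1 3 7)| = 6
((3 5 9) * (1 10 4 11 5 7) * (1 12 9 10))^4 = (12)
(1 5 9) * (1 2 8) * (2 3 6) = (1 5 9 3 6 2 8) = [0, 5, 8, 6, 4, 9, 2, 7, 1, 3]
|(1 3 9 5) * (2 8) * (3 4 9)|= |(1 4 9 5)(2 8)|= 4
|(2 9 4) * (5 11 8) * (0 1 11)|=|(0 1 11 8 5)(2 9 4)|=15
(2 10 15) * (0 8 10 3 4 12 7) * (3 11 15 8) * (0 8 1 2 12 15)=(0 3 4 15 12 7 8 10 1 2 11)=[3, 2, 11, 4, 15, 5, 6, 8, 10, 9, 1, 0, 7, 13, 14, 12]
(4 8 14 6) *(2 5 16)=(2 5 16)(4 8 14 6)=[0, 1, 5, 3, 8, 16, 4, 7, 14, 9, 10, 11, 12, 13, 6, 15, 2]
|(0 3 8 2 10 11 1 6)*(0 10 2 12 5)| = |(0 3 8 12 5)(1 6 10 11)| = 20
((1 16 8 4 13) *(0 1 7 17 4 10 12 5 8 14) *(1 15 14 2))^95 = ((0 15 14)(1 16 2)(4 13 7 17)(5 8 10 12))^95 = (0 14 15)(1 2 16)(4 17 7 13)(5 12 10 8)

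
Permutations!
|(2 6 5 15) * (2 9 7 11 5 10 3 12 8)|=30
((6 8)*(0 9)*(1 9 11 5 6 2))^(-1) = ((0 11 5 6 8 2 1 9))^(-1) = (0 9 1 2 8 6 5 11)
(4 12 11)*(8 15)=[0, 1, 2, 3, 12, 5, 6, 7, 15, 9, 10, 4, 11, 13, 14, 8]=(4 12 11)(8 15)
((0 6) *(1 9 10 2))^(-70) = ((0 6)(1 9 10 2))^(-70) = (1 10)(2 9)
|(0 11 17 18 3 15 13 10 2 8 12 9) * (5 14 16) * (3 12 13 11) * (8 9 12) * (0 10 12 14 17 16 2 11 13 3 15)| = |(0 15 13 12 14 2 9 10 11 16 5 17 18 8 3)| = 15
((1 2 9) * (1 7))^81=((1 2 9 7))^81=(1 2 9 7)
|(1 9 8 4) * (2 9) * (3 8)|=|(1 2 9 3 8 4)|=6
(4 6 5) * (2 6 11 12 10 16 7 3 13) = (2 6 5 4 11 12 10 16 7 3 13) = [0, 1, 6, 13, 11, 4, 5, 3, 8, 9, 16, 12, 10, 2, 14, 15, 7]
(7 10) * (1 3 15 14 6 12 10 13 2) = (1 3 15 14 6 12 10 7 13 2) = [0, 3, 1, 15, 4, 5, 12, 13, 8, 9, 7, 11, 10, 2, 6, 14]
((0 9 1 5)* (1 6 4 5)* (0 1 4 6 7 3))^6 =(0 7)(3 9)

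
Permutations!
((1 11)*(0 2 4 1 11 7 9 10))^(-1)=((11)(0 2 4 1 7 9 10))^(-1)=(11)(0 10 9 7 1 4 2)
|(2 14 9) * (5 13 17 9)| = 6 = |(2 14 5 13 17 9)|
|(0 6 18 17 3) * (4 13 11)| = 15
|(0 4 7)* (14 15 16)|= 3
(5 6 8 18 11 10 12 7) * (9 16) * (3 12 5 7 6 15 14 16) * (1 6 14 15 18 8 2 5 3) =(1 6 2 5 18 11 10 3 12 14 16 9) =[0, 6, 5, 12, 4, 18, 2, 7, 8, 1, 3, 10, 14, 13, 16, 15, 9, 17, 11]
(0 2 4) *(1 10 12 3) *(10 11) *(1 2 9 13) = (0 9 13 1 11 10 12 3 2 4) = [9, 11, 4, 2, 0, 5, 6, 7, 8, 13, 12, 10, 3, 1]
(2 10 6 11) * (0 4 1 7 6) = (0 4 1 7 6 11 2 10) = [4, 7, 10, 3, 1, 5, 11, 6, 8, 9, 0, 2]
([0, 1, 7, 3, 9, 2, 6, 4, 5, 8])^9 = (2 9)(4 5)(7 8)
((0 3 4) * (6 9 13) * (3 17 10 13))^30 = (0 3 6 10)(4 9 13 17)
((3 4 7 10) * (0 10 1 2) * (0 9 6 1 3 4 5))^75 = ((0 10 4 7 3 5)(1 2 9 6))^75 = (0 7)(1 6 9 2)(3 10)(4 5)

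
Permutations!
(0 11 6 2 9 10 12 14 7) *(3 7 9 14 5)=(0 11 6 2 14 9 10 12 5 3 7)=[11, 1, 14, 7, 4, 3, 2, 0, 8, 10, 12, 6, 5, 13, 9]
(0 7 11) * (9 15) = (0 7 11)(9 15) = [7, 1, 2, 3, 4, 5, 6, 11, 8, 15, 10, 0, 12, 13, 14, 9]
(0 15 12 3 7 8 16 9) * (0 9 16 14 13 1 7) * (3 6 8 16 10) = (0 15 12 6 8 14 13 1 7 16 10 3) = [15, 7, 2, 0, 4, 5, 8, 16, 14, 9, 3, 11, 6, 1, 13, 12, 10]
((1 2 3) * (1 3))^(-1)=(3)(1 2)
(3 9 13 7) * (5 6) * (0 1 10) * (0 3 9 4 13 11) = (0 1 10 3 4 13 7 9 11)(5 6) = [1, 10, 2, 4, 13, 6, 5, 9, 8, 11, 3, 0, 12, 7]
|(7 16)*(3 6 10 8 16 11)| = 7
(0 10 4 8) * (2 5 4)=(0 10 2 5 4 8)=[10, 1, 5, 3, 8, 4, 6, 7, 0, 9, 2]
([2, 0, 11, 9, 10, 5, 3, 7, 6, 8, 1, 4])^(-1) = (0 1 10 4 11 2)(3 6 8 9)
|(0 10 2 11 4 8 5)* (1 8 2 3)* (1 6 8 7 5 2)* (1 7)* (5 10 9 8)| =11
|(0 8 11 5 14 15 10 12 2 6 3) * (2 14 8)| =|(0 2 6 3)(5 8 11)(10 12 14 15)| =12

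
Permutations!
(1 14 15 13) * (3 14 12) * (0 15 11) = (0 15 13 1 12 3 14 11) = [15, 12, 2, 14, 4, 5, 6, 7, 8, 9, 10, 0, 3, 1, 11, 13]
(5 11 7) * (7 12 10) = (5 11 12 10 7) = [0, 1, 2, 3, 4, 11, 6, 5, 8, 9, 7, 12, 10]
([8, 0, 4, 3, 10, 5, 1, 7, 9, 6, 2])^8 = [6, 9, 10, 3, 2, 5, 8, 7, 1, 0, 4]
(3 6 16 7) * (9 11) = (3 6 16 7)(9 11) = [0, 1, 2, 6, 4, 5, 16, 3, 8, 11, 10, 9, 12, 13, 14, 15, 7]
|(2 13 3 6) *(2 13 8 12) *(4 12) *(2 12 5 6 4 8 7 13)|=|(2 7 13 3 4 5 6)|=7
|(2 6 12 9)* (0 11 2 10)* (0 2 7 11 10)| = 6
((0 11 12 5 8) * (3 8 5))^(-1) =(0 8 3 12 11)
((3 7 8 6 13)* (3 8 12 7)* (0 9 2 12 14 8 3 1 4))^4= ((0 9 2 12 7 14 8 6 13 3 1 4))^4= (0 7 13)(1 2 8)(3 9 14)(4 12 6)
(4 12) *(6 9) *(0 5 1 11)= [5, 11, 2, 3, 12, 1, 9, 7, 8, 6, 10, 0, 4]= (0 5 1 11)(4 12)(6 9)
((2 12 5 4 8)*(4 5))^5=(2 12 4 8)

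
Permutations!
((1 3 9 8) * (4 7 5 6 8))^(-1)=((1 3 9 4 7 5 6 8))^(-1)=(1 8 6 5 7 4 9 3)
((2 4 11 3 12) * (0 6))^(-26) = ((0 6)(2 4 11 3 12))^(-26) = (2 12 3 11 4)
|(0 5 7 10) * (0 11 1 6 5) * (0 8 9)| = 6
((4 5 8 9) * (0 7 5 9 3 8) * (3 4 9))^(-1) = (9)(0 5 7)(3 4 8)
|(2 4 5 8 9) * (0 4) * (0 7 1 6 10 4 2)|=|(0 2 7 1 6 10 4 5 8 9)|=10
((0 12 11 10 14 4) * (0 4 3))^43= ((0 12 11 10 14 3))^43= (0 12 11 10 14 3)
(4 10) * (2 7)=(2 7)(4 10)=[0, 1, 7, 3, 10, 5, 6, 2, 8, 9, 4]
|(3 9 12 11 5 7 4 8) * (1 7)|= 9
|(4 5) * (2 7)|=|(2 7)(4 5)|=2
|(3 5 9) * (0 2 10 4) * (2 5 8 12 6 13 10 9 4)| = |(0 5 4)(2 9 3 8 12 6 13 10)| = 24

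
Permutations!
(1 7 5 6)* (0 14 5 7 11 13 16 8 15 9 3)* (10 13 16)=(0 14 5 6 1 11 16 8 15 9 3)(10 13)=[14, 11, 2, 0, 4, 6, 1, 7, 15, 3, 13, 16, 12, 10, 5, 9, 8]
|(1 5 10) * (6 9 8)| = 3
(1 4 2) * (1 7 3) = (1 4 2 7 3) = [0, 4, 7, 1, 2, 5, 6, 3]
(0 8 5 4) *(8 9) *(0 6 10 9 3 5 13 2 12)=[3, 1, 12, 5, 6, 4, 10, 7, 13, 8, 9, 11, 0, 2]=(0 3 5 4 6 10 9 8 13 2 12)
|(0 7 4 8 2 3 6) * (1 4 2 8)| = |(8)(0 7 2 3 6)(1 4)| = 10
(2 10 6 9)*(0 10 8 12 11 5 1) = (0 10 6 9 2 8 12 11 5 1) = [10, 0, 8, 3, 4, 1, 9, 7, 12, 2, 6, 5, 11]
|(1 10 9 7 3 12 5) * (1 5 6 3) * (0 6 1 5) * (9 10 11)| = |(0 6 3 12 1 11 9 7 5)| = 9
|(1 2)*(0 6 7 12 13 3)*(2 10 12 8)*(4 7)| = 11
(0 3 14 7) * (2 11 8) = (0 3 14 7)(2 11 8) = [3, 1, 11, 14, 4, 5, 6, 0, 2, 9, 10, 8, 12, 13, 7]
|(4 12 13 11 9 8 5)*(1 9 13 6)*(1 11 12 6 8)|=|(1 9)(4 6 11 13 12 8 5)|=14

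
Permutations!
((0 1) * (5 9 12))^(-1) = ((0 1)(5 9 12))^(-1) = (0 1)(5 12 9)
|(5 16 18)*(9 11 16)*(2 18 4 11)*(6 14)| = |(2 18 5 9)(4 11 16)(6 14)| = 12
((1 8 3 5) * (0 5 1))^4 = (1 8 3)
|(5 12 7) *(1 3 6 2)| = |(1 3 6 2)(5 12 7)| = 12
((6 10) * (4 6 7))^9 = ((4 6 10 7))^9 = (4 6 10 7)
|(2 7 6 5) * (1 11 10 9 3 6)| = 9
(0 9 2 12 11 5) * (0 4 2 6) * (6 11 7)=[9, 1, 12, 3, 2, 4, 0, 6, 8, 11, 10, 5, 7]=(0 9 11 5 4 2 12 7 6)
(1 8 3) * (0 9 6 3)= (0 9 6 3 1 8)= [9, 8, 2, 1, 4, 5, 3, 7, 0, 6]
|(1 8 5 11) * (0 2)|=4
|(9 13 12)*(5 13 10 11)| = |(5 13 12 9 10 11)| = 6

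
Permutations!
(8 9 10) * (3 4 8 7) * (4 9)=(3 9 10 7)(4 8)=[0, 1, 2, 9, 8, 5, 6, 3, 4, 10, 7]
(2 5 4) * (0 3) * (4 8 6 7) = (0 3)(2 5 8 6 7 4) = [3, 1, 5, 0, 2, 8, 7, 4, 6]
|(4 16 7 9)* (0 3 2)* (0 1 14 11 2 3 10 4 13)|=28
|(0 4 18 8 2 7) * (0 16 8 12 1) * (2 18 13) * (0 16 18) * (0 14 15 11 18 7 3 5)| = 24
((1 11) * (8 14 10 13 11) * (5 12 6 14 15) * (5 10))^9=(1 10)(5 12 6 14)(8 13)(11 15)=((1 8 15 10 13 11)(5 12 6 14))^9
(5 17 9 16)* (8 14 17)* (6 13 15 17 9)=(5 8 14 9 16)(6 13 15 17)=[0, 1, 2, 3, 4, 8, 13, 7, 14, 16, 10, 11, 12, 15, 9, 17, 5, 6]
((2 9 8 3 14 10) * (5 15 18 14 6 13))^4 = ((2 9 8 3 6 13 5 15 18 14 10))^4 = (2 6 18 9 13 14 8 5 10 3 15)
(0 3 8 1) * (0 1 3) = [0, 1, 2, 8, 4, 5, 6, 7, 3] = (3 8)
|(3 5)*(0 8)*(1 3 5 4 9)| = 4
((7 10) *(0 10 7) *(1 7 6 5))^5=(0 10)(1 7 6 5)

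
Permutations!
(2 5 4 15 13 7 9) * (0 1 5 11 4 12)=(0 1 5 12)(2 11 4 15 13 7 9)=[1, 5, 11, 3, 15, 12, 6, 9, 8, 2, 10, 4, 0, 7, 14, 13]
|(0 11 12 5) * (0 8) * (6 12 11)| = |(0 6 12 5 8)| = 5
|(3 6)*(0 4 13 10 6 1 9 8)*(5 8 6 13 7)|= 20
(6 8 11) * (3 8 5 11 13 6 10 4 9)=(3 8 13 6 5 11 10 4 9)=[0, 1, 2, 8, 9, 11, 5, 7, 13, 3, 4, 10, 12, 6]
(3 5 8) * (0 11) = (0 11)(3 5 8) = [11, 1, 2, 5, 4, 8, 6, 7, 3, 9, 10, 0]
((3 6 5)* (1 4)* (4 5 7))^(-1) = ((1 5 3 6 7 4))^(-1) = (1 4 7 6 3 5)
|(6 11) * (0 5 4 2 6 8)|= 7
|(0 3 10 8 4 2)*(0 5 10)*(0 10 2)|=|(0 3 10 8 4)(2 5)|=10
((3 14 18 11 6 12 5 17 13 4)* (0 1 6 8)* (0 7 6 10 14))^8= (0 6 1 12 10 5 14 17 18 13 11 4 8 3 7)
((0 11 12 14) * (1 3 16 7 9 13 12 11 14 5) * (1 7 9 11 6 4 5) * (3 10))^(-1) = ((0 14)(1 10 3 16 9 13 12)(4 5 7 11 6))^(-1) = (0 14)(1 12 13 9 16 3 10)(4 6 11 7 5)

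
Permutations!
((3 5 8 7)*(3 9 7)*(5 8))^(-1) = (3 8)(7 9)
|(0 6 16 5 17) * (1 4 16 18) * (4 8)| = |(0 6 18 1 8 4 16 5 17)| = 9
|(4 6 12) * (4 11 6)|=|(6 12 11)|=3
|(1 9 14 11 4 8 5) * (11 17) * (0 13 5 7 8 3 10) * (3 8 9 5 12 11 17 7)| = 24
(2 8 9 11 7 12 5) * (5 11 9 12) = [0, 1, 8, 3, 4, 2, 6, 5, 12, 9, 10, 7, 11] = (2 8 12 11 7 5)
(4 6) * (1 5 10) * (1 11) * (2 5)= (1 2 5 10 11)(4 6)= [0, 2, 5, 3, 6, 10, 4, 7, 8, 9, 11, 1]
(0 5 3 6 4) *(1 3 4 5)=(0 1 3 6 5 4)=[1, 3, 2, 6, 0, 4, 5]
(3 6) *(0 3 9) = (0 3 6 9) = [3, 1, 2, 6, 4, 5, 9, 7, 8, 0]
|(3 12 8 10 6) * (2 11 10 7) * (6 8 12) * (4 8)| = 6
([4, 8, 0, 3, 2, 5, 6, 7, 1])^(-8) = (8)(0 4 2)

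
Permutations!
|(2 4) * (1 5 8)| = |(1 5 8)(2 4)| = 6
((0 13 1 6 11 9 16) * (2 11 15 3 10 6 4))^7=(0 16 9 11 2 4 1 13)(3 15 6 10)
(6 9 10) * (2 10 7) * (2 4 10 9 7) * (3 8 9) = [0, 1, 3, 8, 10, 5, 7, 4, 9, 2, 6] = (2 3 8 9)(4 10 6 7)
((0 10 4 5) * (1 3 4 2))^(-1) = ((0 10 2 1 3 4 5))^(-1) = (0 5 4 3 1 2 10)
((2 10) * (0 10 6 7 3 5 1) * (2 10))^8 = ((10)(0 2 6 7 3 5 1))^8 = (10)(0 2 6 7 3 5 1)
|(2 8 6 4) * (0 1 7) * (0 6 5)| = 8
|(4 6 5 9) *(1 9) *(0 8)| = 10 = |(0 8)(1 9 4 6 5)|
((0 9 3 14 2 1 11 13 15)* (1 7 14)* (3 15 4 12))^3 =(15)(1 4)(3 13)(11 12)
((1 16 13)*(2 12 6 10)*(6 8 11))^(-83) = ((1 16 13)(2 12 8 11 6 10))^(-83) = (1 16 13)(2 12 8 11 6 10)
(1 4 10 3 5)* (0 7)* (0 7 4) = (0 4 10 3 5 1) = [4, 0, 2, 5, 10, 1, 6, 7, 8, 9, 3]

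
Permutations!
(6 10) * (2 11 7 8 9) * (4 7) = (2 11 4 7 8 9)(6 10) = [0, 1, 11, 3, 7, 5, 10, 8, 9, 2, 6, 4]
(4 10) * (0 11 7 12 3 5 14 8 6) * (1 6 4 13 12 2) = (0 11 7 2 1 6)(3 5 14 8 4 10 13 12) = [11, 6, 1, 5, 10, 14, 0, 2, 4, 9, 13, 7, 3, 12, 8]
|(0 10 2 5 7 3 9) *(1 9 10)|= |(0 1 9)(2 5 7 3 10)|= 15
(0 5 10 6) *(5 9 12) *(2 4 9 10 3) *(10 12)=(0 12 5 3 2 4 9 10 6)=[12, 1, 4, 2, 9, 3, 0, 7, 8, 10, 6, 11, 5]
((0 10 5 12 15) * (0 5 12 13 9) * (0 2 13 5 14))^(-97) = (0 15 10 14 12)(2 9 13)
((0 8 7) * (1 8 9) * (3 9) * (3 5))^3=(0 9 7 3 8 5 1)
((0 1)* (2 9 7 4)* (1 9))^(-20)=((0 9 7 4 2 1))^(-20)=(0 2 7)(1 4 9)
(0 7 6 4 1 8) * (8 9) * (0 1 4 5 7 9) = (0 9 8 1)(5 7 6) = [9, 0, 2, 3, 4, 7, 5, 6, 1, 8]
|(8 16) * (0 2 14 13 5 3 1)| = |(0 2 14 13 5 3 1)(8 16)| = 14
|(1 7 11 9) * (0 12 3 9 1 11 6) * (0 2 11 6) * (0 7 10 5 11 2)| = |(0 12 3 9 6)(1 10 5 11)| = 20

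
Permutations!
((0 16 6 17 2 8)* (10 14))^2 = (0 6 2)(8 16 17)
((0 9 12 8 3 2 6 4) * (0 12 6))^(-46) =(0 6 12 3)(2 9 4 8)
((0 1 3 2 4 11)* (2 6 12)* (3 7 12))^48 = (0 11 4 2 12 7 1)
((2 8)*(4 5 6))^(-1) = ((2 8)(4 5 6))^(-1) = (2 8)(4 6 5)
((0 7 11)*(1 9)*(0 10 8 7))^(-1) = (1 9)(7 8 10 11)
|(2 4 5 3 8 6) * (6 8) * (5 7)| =6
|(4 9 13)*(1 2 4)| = 5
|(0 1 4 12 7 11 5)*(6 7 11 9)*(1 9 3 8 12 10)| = |(0 9 6 7 3 8 12 11 5)(1 4 10)| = 9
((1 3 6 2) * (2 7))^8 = (1 7 3 2 6)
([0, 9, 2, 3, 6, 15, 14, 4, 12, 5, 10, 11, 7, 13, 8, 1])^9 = [0, 9, 2, 3, 8, 15, 12, 14, 4, 5, 10, 11, 6, 13, 7, 1]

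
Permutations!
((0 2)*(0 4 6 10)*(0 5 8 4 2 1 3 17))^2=(0 3)(1 17)(4 10 8 6 5)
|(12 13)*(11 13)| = 3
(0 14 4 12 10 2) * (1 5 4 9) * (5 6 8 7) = [14, 6, 0, 3, 12, 4, 8, 5, 7, 1, 2, 11, 10, 13, 9] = (0 14 9 1 6 8 7 5 4 12 10 2)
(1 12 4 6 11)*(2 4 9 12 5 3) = [0, 5, 4, 2, 6, 3, 11, 7, 8, 12, 10, 1, 9] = (1 5 3 2 4 6 11)(9 12)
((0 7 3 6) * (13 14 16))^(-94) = (0 3)(6 7)(13 16 14)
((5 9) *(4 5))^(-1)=(4 9 5)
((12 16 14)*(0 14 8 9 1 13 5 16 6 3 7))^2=((0 14 12 6 3 7)(1 13 5 16 8 9))^2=(0 12 3)(1 5 8)(6 7 14)(9 13 16)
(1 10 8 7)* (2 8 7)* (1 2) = (1 10 7 2 8) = [0, 10, 8, 3, 4, 5, 6, 2, 1, 9, 7]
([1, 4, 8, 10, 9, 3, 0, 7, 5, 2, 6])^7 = (0 3 2 1 10 8 4 6 5 9)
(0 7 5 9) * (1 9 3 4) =[7, 9, 2, 4, 1, 3, 6, 5, 8, 0] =(0 7 5 3 4 1 9)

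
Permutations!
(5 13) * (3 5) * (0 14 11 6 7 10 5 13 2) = [14, 1, 0, 13, 4, 2, 7, 10, 8, 9, 5, 6, 12, 3, 11] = (0 14 11 6 7 10 5 2)(3 13)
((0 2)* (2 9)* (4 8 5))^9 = (9)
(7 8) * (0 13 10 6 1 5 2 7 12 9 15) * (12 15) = (0 13 10 6 1 5 2 7 8 15)(9 12) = [13, 5, 7, 3, 4, 2, 1, 8, 15, 12, 6, 11, 9, 10, 14, 0]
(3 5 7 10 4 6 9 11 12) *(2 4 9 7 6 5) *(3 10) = [0, 1, 4, 2, 5, 6, 7, 3, 8, 11, 9, 12, 10] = (2 4 5 6 7 3)(9 11 12 10)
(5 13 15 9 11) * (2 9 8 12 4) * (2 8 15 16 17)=(2 9 11 5 13 16 17)(4 8 12)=[0, 1, 9, 3, 8, 13, 6, 7, 12, 11, 10, 5, 4, 16, 14, 15, 17, 2]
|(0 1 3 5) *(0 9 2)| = |(0 1 3 5 9 2)| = 6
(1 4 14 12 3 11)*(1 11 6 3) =(1 4 14 12)(3 6) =[0, 4, 2, 6, 14, 5, 3, 7, 8, 9, 10, 11, 1, 13, 12]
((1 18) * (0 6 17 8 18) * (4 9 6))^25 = (0 4 9 6 17 8 18 1)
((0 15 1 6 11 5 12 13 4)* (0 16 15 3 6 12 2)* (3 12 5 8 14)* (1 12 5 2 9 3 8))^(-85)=(16)(0 3 1 5 6 2 9 11)(8 14)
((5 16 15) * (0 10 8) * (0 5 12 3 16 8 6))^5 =(0 6 10)(3 16 15 12)(5 8)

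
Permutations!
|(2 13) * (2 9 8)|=4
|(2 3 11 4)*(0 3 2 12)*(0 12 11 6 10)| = |(12)(0 3 6 10)(4 11)| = 4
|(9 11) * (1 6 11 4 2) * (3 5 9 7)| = 9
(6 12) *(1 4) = (1 4)(6 12) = [0, 4, 2, 3, 1, 5, 12, 7, 8, 9, 10, 11, 6]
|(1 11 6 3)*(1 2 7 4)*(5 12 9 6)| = 10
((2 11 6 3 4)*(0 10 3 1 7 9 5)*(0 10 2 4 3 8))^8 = ((0 2 11 6 1 7 9 5 10 8))^8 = (0 10 9 1 11)(2 8 5 7 6)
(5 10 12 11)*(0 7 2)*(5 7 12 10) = (0 12 11 7 2) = [12, 1, 0, 3, 4, 5, 6, 2, 8, 9, 10, 7, 11]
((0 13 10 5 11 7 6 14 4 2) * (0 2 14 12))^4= (14)(0 11)(5 12)(6 10)(7 13)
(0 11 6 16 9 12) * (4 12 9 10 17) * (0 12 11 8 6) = [8, 1, 2, 3, 11, 5, 16, 7, 6, 9, 17, 0, 12, 13, 14, 15, 10, 4] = (0 8 6 16 10 17 4 11)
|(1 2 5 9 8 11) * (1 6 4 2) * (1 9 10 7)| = 10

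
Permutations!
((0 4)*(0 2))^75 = ((0 4 2))^75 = (4)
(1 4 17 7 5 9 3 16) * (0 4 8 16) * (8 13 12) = (0 4 17 7 5 9 3)(1 13 12 8 16) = [4, 13, 2, 0, 17, 9, 6, 5, 16, 3, 10, 11, 8, 12, 14, 15, 1, 7]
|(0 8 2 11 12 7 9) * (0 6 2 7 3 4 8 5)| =18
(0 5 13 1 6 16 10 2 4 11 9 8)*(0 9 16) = (0 5 13 1 6)(2 4 11 16 10)(8 9) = [5, 6, 4, 3, 11, 13, 0, 7, 9, 8, 2, 16, 12, 1, 14, 15, 10]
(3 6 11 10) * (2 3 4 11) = (2 3 6)(4 11 10) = [0, 1, 3, 6, 11, 5, 2, 7, 8, 9, 4, 10]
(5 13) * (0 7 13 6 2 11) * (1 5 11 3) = (0 7 13 11)(1 5 6 2 3) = [7, 5, 3, 1, 4, 6, 2, 13, 8, 9, 10, 0, 12, 11]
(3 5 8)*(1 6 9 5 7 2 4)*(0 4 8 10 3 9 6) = (0 4 1)(2 8 9 5 10 3 7) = [4, 0, 8, 7, 1, 10, 6, 2, 9, 5, 3]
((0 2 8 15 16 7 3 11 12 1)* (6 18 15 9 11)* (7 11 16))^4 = ((0 2 8 9 16 11 12 1)(3 6 18 15 7))^4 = (0 16)(1 9)(2 11)(3 7 15 18 6)(8 12)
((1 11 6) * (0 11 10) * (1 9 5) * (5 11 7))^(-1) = (0 10 1 5 7)(6 11 9)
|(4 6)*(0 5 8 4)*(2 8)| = |(0 5 2 8 4 6)| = 6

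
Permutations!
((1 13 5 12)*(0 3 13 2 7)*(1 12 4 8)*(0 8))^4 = ((0 3 13 5 4)(1 2 7 8))^4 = (0 4 5 13 3)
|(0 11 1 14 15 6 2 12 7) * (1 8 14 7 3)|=11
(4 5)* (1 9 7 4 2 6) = [0, 9, 6, 3, 5, 2, 1, 4, 8, 7] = (1 9 7 4 5 2 6)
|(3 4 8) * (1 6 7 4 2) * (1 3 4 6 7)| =6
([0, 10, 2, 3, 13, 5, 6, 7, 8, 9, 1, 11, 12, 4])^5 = [0, 10, 2, 3, 13, 5, 6, 7, 8, 9, 1, 11, 12, 4]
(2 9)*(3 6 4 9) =(2 3 6 4 9) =[0, 1, 3, 6, 9, 5, 4, 7, 8, 2]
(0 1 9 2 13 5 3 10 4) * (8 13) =[1, 9, 8, 10, 0, 3, 6, 7, 13, 2, 4, 11, 12, 5] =(0 1 9 2 8 13 5 3 10 4)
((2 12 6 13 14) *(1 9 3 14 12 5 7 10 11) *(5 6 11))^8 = ((1 9 3 14 2 6 13 12 11)(5 7 10))^8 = (1 11 12 13 6 2 14 3 9)(5 10 7)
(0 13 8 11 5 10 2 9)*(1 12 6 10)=[13, 12, 9, 3, 4, 1, 10, 7, 11, 0, 2, 5, 6, 8]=(0 13 8 11 5 1 12 6 10 2 9)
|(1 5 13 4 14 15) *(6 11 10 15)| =|(1 5 13 4 14 6 11 10 15)| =9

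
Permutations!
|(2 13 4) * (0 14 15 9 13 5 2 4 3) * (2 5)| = |(0 14 15 9 13 3)| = 6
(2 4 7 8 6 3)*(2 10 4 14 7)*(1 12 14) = (1 12 14 7 8 6 3 10 4 2) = [0, 12, 1, 10, 2, 5, 3, 8, 6, 9, 4, 11, 14, 13, 7]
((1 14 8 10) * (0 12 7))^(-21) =(1 10 8 14)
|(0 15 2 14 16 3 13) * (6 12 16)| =9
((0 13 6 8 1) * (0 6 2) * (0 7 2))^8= (13)(1 8 6)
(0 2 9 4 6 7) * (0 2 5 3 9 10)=[5, 1, 10, 9, 6, 3, 7, 2, 8, 4, 0]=(0 5 3 9 4 6 7 2 10)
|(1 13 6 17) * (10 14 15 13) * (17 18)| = 8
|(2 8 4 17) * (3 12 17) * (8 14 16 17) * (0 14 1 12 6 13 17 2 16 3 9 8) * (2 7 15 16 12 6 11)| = |(0 14 3 11 2 1 6 13 17 12)(4 9 8)(7 15 16)| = 30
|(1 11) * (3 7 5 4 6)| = 10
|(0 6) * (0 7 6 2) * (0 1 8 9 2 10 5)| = |(0 10 5)(1 8 9 2)(6 7)| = 12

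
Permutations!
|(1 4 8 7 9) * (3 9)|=6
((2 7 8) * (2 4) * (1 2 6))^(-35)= ((1 2 7 8 4 6))^(-35)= (1 2 7 8 4 6)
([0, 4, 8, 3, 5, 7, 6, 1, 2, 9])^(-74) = [0, 5, 2, 3, 7, 1, 6, 4, 8, 9]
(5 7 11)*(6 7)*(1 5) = (1 5 6 7 11) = [0, 5, 2, 3, 4, 6, 7, 11, 8, 9, 10, 1]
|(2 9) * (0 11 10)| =6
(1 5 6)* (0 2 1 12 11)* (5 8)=(0 2 1 8 5 6 12 11)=[2, 8, 1, 3, 4, 6, 12, 7, 5, 9, 10, 0, 11]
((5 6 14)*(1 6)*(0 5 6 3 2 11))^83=(0 11 2 3 1 5)(6 14)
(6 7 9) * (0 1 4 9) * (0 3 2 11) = (0 1 4 9 6 7 3 2 11) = [1, 4, 11, 2, 9, 5, 7, 3, 8, 6, 10, 0]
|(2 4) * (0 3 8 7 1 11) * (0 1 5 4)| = |(0 3 8 7 5 4 2)(1 11)| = 14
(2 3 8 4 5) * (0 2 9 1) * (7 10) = (0 2 3 8 4 5 9 1)(7 10) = [2, 0, 3, 8, 5, 9, 6, 10, 4, 1, 7]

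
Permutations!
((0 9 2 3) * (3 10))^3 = (0 10 9 3 2)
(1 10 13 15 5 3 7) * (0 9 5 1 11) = (0 9 5 3 7 11)(1 10 13 15) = [9, 10, 2, 7, 4, 3, 6, 11, 8, 5, 13, 0, 12, 15, 14, 1]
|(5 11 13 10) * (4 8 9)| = 12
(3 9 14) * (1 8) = [0, 8, 2, 9, 4, 5, 6, 7, 1, 14, 10, 11, 12, 13, 3] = (1 8)(3 9 14)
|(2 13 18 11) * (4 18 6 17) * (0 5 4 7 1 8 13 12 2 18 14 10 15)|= |(0 5 4 14 10 15)(1 8 13 6 17 7)(2 12)(11 18)|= 6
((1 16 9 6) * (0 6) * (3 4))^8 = (0 16 6 9 1)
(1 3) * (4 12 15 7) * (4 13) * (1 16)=[0, 3, 2, 16, 12, 5, 6, 13, 8, 9, 10, 11, 15, 4, 14, 7, 1]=(1 3 16)(4 12 15 7 13)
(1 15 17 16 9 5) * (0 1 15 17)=(0 1 17 16 9 5 15)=[1, 17, 2, 3, 4, 15, 6, 7, 8, 5, 10, 11, 12, 13, 14, 0, 9, 16]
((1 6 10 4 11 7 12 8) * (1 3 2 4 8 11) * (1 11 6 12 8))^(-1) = ((1 12 6 10)(2 4 11 7 8 3))^(-1) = (1 10 6 12)(2 3 8 7 11 4)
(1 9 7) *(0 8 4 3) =(0 8 4 3)(1 9 7) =[8, 9, 2, 0, 3, 5, 6, 1, 4, 7]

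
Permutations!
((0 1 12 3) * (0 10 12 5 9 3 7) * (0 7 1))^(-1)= ((1 5 9 3 10 12))^(-1)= (1 12 10 3 9 5)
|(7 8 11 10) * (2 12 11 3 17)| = 8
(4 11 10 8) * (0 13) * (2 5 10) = (0 13)(2 5 10 8 4 11) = [13, 1, 5, 3, 11, 10, 6, 7, 4, 9, 8, 2, 12, 0]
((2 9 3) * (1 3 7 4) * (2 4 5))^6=(2 7)(5 9)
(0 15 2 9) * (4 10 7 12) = (0 15 2 9)(4 10 7 12) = [15, 1, 9, 3, 10, 5, 6, 12, 8, 0, 7, 11, 4, 13, 14, 2]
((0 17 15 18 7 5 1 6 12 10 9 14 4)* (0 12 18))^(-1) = (0 15 17)(1 5 7 18 6)(4 14 9 10 12)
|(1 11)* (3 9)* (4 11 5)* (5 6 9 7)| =8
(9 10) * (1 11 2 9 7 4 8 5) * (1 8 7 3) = (1 11 2 9 10 3)(4 7)(5 8) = [0, 11, 9, 1, 7, 8, 6, 4, 5, 10, 3, 2]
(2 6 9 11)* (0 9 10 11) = (0 9)(2 6 10 11) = [9, 1, 6, 3, 4, 5, 10, 7, 8, 0, 11, 2]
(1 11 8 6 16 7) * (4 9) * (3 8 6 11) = (1 3 8 11 6 16 7)(4 9) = [0, 3, 2, 8, 9, 5, 16, 1, 11, 4, 10, 6, 12, 13, 14, 15, 7]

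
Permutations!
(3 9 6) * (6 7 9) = (3 6)(7 9) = [0, 1, 2, 6, 4, 5, 3, 9, 8, 7]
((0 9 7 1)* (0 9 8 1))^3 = (0 9 8 7 1)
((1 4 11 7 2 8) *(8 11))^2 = (1 8 4)(2 7 11)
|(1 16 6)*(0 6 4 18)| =6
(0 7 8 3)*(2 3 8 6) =[7, 1, 3, 0, 4, 5, 2, 6, 8] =(8)(0 7 6 2 3)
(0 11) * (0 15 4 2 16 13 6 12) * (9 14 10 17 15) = (0 11 9 14 10 17 15 4 2 16 13 6 12) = [11, 1, 16, 3, 2, 5, 12, 7, 8, 14, 17, 9, 0, 6, 10, 4, 13, 15]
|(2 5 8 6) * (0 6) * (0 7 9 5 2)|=4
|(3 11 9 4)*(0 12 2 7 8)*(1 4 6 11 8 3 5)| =|(0 12 2 7 3 8)(1 4 5)(6 11 9)| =6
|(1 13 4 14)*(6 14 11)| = |(1 13 4 11 6 14)| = 6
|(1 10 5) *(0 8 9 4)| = |(0 8 9 4)(1 10 5)| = 12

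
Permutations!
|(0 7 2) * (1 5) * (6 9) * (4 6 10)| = |(0 7 2)(1 5)(4 6 9 10)| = 12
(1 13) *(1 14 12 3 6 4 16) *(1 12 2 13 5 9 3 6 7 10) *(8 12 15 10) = (1 5 9 3 7 8 12 6 4 16 15 10)(2 13 14) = [0, 5, 13, 7, 16, 9, 4, 8, 12, 3, 1, 11, 6, 14, 2, 10, 15]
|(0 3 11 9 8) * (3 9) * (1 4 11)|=12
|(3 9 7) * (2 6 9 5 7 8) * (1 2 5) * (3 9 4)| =|(1 2 6 4 3)(5 7 9 8)| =20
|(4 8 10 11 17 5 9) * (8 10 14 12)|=6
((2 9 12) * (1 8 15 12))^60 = (15)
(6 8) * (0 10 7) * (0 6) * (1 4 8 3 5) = (0 10 7 6 3 5 1 4 8) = [10, 4, 2, 5, 8, 1, 3, 6, 0, 9, 7]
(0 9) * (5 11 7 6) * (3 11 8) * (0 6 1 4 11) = (0 9 6 5 8 3)(1 4 11 7) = [9, 4, 2, 0, 11, 8, 5, 1, 3, 6, 10, 7]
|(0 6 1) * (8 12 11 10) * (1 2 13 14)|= |(0 6 2 13 14 1)(8 12 11 10)|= 12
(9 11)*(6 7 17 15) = (6 7 17 15)(9 11) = [0, 1, 2, 3, 4, 5, 7, 17, 8, 11, 10, 9, 12, 13, 14, 6, 16, 15]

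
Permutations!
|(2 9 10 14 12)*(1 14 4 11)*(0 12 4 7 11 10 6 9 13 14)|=|(0 12 2 13 14 4 10 7 11 1)(6 9)|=10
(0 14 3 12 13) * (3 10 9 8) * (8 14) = (0 8 3 12 13)(9 14 10) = [8, 1, 2, 12, 4, 5, 6, 7, 3, 14, 9, 11, 13, 0, 10]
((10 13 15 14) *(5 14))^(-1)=(5 15 13 10 14)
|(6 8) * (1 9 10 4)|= 4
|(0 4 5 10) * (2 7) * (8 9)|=|(0 4 5 10)(2 7)(8 9)|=4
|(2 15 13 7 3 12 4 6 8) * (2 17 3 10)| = |(2 15 13 7 10)(3 12 4 6 8 17)| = 30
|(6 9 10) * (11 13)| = 6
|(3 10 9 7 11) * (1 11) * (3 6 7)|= |(1 11 6 7)(3 10 9)|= 12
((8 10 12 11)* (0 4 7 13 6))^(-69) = ((0 4 7 13 6)(8 10 12 11))^(-69) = (0 4 7 13 6)(8 11 12 10)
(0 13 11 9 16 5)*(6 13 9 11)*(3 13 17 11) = (0 9 16 5)(3 13 6 17 11) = [9, 1, 2, 13, 4, 0, 17, 7, 8, 16, 10, 3, 12, 6, 14, 15, 5, 11]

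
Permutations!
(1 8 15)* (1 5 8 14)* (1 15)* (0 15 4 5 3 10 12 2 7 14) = (0 15 3 10 12 2 7 14 4 5 8 1) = [15, 0, 7, 10, 5, 8, 6, 14, 1, 9, 12, 11, 2, 13, 4, 3]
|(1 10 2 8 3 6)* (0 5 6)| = 8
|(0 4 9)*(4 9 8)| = |(0 9)(4 8)| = 2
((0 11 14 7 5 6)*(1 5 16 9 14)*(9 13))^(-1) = (0 6 5 1 11)(7 14 9 13 16)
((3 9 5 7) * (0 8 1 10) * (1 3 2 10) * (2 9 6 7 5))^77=((0 8 3 6 7 9 2 10))^77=(0 9 3 10 7 8 2 6)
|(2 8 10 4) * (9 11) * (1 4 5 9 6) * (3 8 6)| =12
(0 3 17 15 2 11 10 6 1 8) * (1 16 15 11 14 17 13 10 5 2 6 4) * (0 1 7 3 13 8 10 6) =[13, 10, 14, 8, 7, 2, 16, 3, 1, 9, 4, 5, 12, 6, 17, 0, 15, 11] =(0 13 6 16 15)(1 10 4 7 3 8)(2 14 17 11 5)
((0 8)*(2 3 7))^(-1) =((0 8)(2 3 7))^(-1) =(0 8)(2 7 3)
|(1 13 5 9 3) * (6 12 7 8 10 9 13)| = 8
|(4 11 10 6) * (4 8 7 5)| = 7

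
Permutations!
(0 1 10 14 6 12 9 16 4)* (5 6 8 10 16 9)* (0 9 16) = (0 1)(4 9 16)(5 6 12)(8 10 14) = [1, 0, 2, 3, 9, 6, 12, 7, 10, 16, 14, 11, 5, 13, 8, 15, 4]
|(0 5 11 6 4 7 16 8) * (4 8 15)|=|(0 5 11 6 8)(4 7 16 15)|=20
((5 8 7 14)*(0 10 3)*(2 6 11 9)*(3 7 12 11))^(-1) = (0 3 6 2 9 11 12 8 5 14 7 10)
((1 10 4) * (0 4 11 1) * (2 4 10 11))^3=((0 10 2 4)(1 11))^3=(0 4 2 10)(1 11)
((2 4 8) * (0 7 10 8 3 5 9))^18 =(10)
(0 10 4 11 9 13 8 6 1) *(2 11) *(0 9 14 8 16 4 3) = (0 10 3)(1 9 13 16 4 2 11 14 8 6) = [10, 9, 11, 0, 2, 5, 1, 7, 6, 13, 3, 14, 12, 16, 8, 15, 4]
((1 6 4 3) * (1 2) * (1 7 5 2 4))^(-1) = (1 6)(2 5 7)(3 4)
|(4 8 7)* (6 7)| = |(4 8 6 7)| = 4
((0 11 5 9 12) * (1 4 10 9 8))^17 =((0 11 5 8 1 4 10 9 12))^17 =(0 12 9 10 4 1 8 5 11)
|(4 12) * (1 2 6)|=|(1 2 6)(4 12)|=6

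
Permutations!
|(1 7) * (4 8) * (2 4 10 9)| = 10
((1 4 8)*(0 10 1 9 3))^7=((0 10 1 4 8 9 3))^7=(10)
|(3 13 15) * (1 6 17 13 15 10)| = 10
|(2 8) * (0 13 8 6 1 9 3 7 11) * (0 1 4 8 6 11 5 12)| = 13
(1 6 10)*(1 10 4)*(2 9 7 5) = (10)(1 6 4)(2 9 7 5) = [0, 6, 9, 3, 1, 2, 4, 5, 8, 7, 10]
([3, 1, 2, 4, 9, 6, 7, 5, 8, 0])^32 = [0, 1, 2, 3, 4, 7, 5, 6, 8, 9]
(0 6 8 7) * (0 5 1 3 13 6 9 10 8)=(0 9 10 8 7 5 1 3 13 6)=[9, 3, 2, 13, 4, 1, 0, 5, 7, 10, 8, 11, 12, 6]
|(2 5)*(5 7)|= |(2 7 5)|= 3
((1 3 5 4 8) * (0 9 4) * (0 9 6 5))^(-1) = (0 3 1 8 4 9 5 6)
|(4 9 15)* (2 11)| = 6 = |(2 11)(4 9 15)|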